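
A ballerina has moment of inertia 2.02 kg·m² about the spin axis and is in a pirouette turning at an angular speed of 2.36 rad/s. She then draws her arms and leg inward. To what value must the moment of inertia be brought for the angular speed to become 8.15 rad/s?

I₂ ≈ 0.585 kg·m²

With no external torque about the axis, L is conserved: I₁ω₁ = I₂ω₂.
I₂ = I₁ω₁ / ω₂ = (2.02)(2.36) / (8.15) = 0.5849 kg·m².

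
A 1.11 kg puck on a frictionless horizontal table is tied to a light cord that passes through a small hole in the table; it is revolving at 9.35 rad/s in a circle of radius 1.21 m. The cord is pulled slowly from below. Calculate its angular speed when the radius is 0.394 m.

ω₂ ≈ 88.2 rad/s

No torque about the axis ⇒ m r₁² ω₁ = m r₂² ω₂.
ω₂ = ω₁ (r₁/r₂)² = (9.35)(1.21/0.394)² = 88.18 rad/s.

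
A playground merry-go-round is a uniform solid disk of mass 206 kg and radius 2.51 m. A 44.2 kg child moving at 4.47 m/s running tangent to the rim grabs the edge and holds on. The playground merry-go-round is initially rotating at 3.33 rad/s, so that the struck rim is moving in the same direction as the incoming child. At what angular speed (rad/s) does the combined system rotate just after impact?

|ω_f| ≈ 2.86 rad/s

The axle reaction passes through the axle and exerts no torque about it; angular momentum about the axle is conserved through the impact.
I_p = ½(206)(2.51)² = 648.9 kg·m². Taking the sense of the child's angular momentum as positive, L_{child} = m v R = (44.2)(4.47)(2.51) = 495.9 kg·m²/s.
L_i = +I_p ω_p + m v R = +(648.9)(3.33) + 495.9 = 2657 kg·m²/s.
After sticking, I_f = I_p + m R² = 648.9 + (44.2)(2.51)² = 927.4 kg·m².
ω_f = L_i / I_f = 2657 / 927.4 = 2.865 rad/s.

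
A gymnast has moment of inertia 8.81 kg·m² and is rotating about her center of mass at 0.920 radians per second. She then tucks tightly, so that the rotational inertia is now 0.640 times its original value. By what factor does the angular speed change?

No external torque acts about the spin axis, so angular momentum is conserved.
I₂ = 0.640 × 8.81 = 5.638 kg·m².
ω₂/ω₁ = I₁/I₂ = 8.810 / 5.638 = 1.562.

ω₂/ω₁ ≈ 1.56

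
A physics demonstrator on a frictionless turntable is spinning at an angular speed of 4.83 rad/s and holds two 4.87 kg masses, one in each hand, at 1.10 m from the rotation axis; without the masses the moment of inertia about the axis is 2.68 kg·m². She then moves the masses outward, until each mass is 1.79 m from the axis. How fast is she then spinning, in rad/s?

With no external torque about the axis, L is conserved: I₁ω₁ = I₂ω₂.
I₁ = 2.68 + 2(4.87)(1.10)² = 14.47 kg·m²; I₂ = 2.68 + 2(4.87)(1.79)² = 33.89 kg·m².
ω₂ = I₁ω₁ / I₂ = (14.47)(4.83 rad/s) / (33.89) = 2.062 rad/s.

ω₂ ≈ 2.06 rad/s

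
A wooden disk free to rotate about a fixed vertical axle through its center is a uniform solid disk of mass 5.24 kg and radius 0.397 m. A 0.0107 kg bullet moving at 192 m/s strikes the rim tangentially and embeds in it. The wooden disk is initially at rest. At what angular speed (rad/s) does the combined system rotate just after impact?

|ω_f| ≈ 1.97 rad/s

About the axle the impulsive forces during the collision are internal, so angular momentum about that axis is conserved.
I_p = ½(5.24)(0.397)² = 0.4129 kg·m². Taking the sense of the bullet's angular momentum as positive, L_{bullet} = m v R = (0.0107)(192)(0.397) = 0.8156 kg·m²/s.
L_i = 0 + 0.8156 = 0.8156 kg·m²/s.
After sticking, I_f = I_p + m R² = 0.4129 + (0.0107)(0.397)² = 0.4146 kg·m².
ω_f = L_i / I_f = 0.8156 / 0.4146 = 1.967 rad/s.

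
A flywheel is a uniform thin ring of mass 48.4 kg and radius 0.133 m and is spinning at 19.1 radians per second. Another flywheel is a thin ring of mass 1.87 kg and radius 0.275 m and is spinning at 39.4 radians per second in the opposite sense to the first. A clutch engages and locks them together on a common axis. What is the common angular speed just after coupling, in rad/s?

No external torque acts about the common axis, so total angular momentum is conserved.
Moments of inertia: I_A = (48.4)(0.133)² = 0.8561 kg·m²; I_B = (1.87)(0.275)² = 0.1414 kg·m².
Taking A's sense as positive: L = (0.8561)(19.1) − (0.1414)(39.4) = 10.78 kg·m²·rad/s.
Combined I = 0.8561 + 0.1414 = 0.9976 kg·m².
ω_f = L / I = 10.78 / 0.9976 = 10.81 rad/s.

|ω_f| ≈ 10.8 rad/s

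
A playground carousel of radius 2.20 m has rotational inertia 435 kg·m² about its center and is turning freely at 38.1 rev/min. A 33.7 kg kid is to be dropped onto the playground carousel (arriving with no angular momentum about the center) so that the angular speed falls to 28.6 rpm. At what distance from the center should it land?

No external torque acts about the center; L_before = L_after.
I_p ω_i = (I_p + m r²) ω_f ⇒ m r² = I_p(ω_i/ω_f − 1) = 435.0(38.1/28.6 − 1) = 144.5 kg·m².
r = √(144.5/33.7) = 2.071 m.

r ≈ 2.07 m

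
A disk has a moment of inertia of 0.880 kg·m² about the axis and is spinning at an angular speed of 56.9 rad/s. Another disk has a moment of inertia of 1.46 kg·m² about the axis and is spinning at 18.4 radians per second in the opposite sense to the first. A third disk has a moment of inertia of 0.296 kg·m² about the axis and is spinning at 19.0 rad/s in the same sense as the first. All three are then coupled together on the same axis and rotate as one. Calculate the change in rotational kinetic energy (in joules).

ΔKE ≈ -1570 J

No external torque acts about the common axis, so total angular momentum is conserved.
Taking A's sense as positive: L = (0.8800)(56.9) − (1.460)(18.4) + (0.2960)(19.0) = 28.83 kg·m²·rad/s.
Combined I = 0.8800 + 1.460 + 0.2960 = 2.636 kg·m².
ω_f = L / I = 28.83 / 2.636 = 10.94 rad/s.
KE_i = ½ΣIω² = 1725 J; KE_f = ½(2.636)(10.94)² = 157.7 J.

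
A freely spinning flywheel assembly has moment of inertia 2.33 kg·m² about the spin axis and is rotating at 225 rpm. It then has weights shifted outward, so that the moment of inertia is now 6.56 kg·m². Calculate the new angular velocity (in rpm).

Angular momentum about the spin axis is conserved since the torque about it is zero.
ω₂ = I₁ω₁ / I₂ = (2.330)(225 rpm) / (6.560) = 79.92 rpm.

ω₂ ≈ 79.9 rpm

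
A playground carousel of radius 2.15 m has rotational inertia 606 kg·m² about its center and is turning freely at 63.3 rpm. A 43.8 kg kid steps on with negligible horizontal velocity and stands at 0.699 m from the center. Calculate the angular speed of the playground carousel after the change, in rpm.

The added mass arrives with no angular momentum about the center, and any external torque about the center is negligible, so the system's angular momentum is conserved.
Added inertia Σmr² = (43.8)(0.699)² = 21.40 kg·m²; I_f = 606.0 + 21.40 = 627.4 kg·m².
ω_f = I_p ω_i / I_f = (606.0)(63.3) / 627.4 = 61.14 rpm.

ω_f ≈ 61.1 rpm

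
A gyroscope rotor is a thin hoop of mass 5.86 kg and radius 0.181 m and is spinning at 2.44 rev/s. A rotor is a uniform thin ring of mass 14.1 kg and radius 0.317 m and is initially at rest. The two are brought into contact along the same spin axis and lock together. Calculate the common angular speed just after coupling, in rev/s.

The coupling torques are internal; angular momentum about the shared axis is conserved.
Moments of inertia: I_A = (5.86)(0.181)² = 0.1920 kg·m²; I_B = (14.1)(0.317)² = 1.417 kg·m².
Taking A's sense as positive: L = (0.1920)(2.44) = 0.4684 kg·m²·rev/s.
Combined I = 0.1920 + 1.417 = 1.609 kg·m².
ω_f = L / I = 0.4684 / 1.609 = 0.2912 rev/s.

|ω_f| ≈ 0.291 rev/s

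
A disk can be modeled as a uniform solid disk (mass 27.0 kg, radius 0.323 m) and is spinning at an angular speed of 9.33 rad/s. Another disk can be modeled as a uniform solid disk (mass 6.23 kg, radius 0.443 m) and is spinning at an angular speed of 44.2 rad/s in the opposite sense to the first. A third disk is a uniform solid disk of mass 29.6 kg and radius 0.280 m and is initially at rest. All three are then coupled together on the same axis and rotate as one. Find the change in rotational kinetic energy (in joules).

ΔKE ≈ -628 J

The coupling torques are internal; angular momentum about the shared axis is conserved.
Moments of inertia: I_A = ½(27.0)(0.323)² = 1.408 kg·m²; I_B = ½(6.23)(0.443)² = 0.6113 kg·m²; I_C = ½(29.6)(0.280)² = 1.160 kg·m².
Taking A's sense as positive: L = (1.408)(9.33) − (0.6113)(44.2) = -13.88 kg·m²·rad/s.
Combined I = 1.408 + 0.6113 + 1.160 = 3.180 kg·m².
ω_f = L / I = -13.88 / 3.180 = -4.364 rad/s.
KE_i = ½ΣIω² = 658.4 J; KE_f = ½(3.180)(4.364)² = 30.29 J.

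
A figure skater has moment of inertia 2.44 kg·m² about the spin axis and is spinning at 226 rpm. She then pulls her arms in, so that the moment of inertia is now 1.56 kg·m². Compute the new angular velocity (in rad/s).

Angular momentum about the spin axis is conserved since the torque about it is zero.
ω₂ = I₁ω₁ / I₂ = (2.440)(226 rpm) / (1.560) = 353.5 rpm = 37.02 rad/s.

ω₂ ≈ 37.0 rad/s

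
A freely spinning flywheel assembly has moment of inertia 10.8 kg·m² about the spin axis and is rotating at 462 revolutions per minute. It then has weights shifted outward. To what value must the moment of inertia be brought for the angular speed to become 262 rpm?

I₂ ≈ 19.0 kg·m²

Angular momentum about the spin axis is conserved since the torque about it is zero.
I₂ = I₁ω₁ / ω₂ = (10.8)(462) / (262) = 19.04 kg·m².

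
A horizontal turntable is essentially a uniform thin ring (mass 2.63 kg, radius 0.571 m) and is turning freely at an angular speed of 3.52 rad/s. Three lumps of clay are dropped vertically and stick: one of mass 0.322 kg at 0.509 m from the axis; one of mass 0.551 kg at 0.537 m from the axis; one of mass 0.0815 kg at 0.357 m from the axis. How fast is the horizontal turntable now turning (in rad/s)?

ω_f ≈ 2.72 rad/s

No external torque acts about the axis; L_before = L_after.
I_p = (2.63)(0.571)² = 0.8575 kg·m².
Added inertia Σmr² = (0.322)(0.509)² + (0.551)(0.537)² + (0.0815)(0.357)² = 0.2527 kg·m²; I_f = 0.8575 + 0.2527 = 1.110 kg·m².
ω_f = I_p ω_i / I_f = (0.8575)(3.52) / 1.110 = 2.719 rad/s.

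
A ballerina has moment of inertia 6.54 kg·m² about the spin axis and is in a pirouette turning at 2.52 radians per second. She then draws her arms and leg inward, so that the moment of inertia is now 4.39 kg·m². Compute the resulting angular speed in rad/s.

With no external torque about the axis, L is conserved: I₁ω₁ = I₂ω₂.
ω₂ = I₁ω₁ / I₂ = (6.540)(2.52 rad/s) / (4.390) = 3.754 rad/s.

ω₂ ≈ 3.75 rad/s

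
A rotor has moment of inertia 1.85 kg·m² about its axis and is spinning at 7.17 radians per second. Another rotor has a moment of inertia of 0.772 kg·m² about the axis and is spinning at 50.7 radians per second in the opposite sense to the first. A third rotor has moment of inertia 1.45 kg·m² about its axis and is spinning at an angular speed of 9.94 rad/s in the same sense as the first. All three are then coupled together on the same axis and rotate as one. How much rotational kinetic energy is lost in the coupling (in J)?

ΔKE lost ≈ 1100 J

No external torque acts about the common axis, so total angular momentum is conserved.
Taking A's sense as positive: L = (1.850)(7.17) − (0.7720)(50.7) + (1.450)(9.94) = -11.46 kg·m²·rad/s.
Combined I = 1.850 + 0.7720 + 1.450 = 4.072 kg·m².
ω_f = L / I = -11.46 / 4.072 = -2.815 rad/s.
KE_i = ½ΣIω² = 1111 J; KE_f = ½(4.072)(2.815)² = 16.13 J.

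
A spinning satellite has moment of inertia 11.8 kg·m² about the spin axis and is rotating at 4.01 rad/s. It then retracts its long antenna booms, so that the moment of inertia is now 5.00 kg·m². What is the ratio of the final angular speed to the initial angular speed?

ω₂/ω₁ ≈ 2.36

With no external torque about the axis, L is conserved: I₁ω₁ = I₂ω₂.
ω₂/ω₁ = I₁/I₂ = 11.80 / 5.000 = 2.360.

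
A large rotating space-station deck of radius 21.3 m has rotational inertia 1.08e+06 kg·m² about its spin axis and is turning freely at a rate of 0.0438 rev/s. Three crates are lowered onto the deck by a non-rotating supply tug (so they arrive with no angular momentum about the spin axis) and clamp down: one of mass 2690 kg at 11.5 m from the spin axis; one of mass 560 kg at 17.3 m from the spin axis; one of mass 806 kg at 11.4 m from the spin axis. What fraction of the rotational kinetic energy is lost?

No external torque acts about the spin axis; L_before = L_after.
Added inertia Σmr² = (2690)(11.5)² + (560)(17.3)² + (806)(11.4)² = 6.281e+05 kg·m²; I_f = 1.080e+06 + 6.281e+05 = 1.708e+06 kg·m².
ω_f = I_p ω_i / I_f = (1.080e+06)(0.0438) / 1.708e+06 = 0.02769 rev/s.
KE_i = ½(1.080e+06)(0.2752 rad/s)² = 40900 J; KE_f = ½(1.708e+06)(0.1740)² = 25860 J.
Fraction lost = 0.3677.

fraction ≈ 0.368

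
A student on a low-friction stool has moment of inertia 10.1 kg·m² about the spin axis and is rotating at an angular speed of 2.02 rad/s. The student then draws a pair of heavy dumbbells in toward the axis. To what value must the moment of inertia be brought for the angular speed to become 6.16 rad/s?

I₂ ≈ 3.31 kg·m²

No external torque acts about the spin axis, so angular momentum is conserved.
I₂ = I₁ω₁ / ω₂ = (10.1)(2.02) / (6.16) = 3.312 kg·m².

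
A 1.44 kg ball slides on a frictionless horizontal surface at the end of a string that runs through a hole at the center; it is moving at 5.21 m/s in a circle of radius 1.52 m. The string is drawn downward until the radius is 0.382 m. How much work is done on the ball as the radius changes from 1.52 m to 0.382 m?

The only horizontal force on the mass is along the cord (radial), so it exerts no torque about the hole and angular momentum m v r is conserved.
v₂ = v₁ r₁ / r₂ = (5.21)(1.52) / (0.382) = 20.73 m/s.
W = ΔKE = ½m(v₂² − v₁²) = 289.9 J.

W ≈ 290 J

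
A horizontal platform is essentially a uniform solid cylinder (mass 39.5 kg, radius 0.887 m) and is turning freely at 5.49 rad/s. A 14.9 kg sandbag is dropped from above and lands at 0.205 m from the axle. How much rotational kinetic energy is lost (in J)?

energy lost ≈ 9.07 J

The added mass arrives with no angular momentum about the axle, and any external torque about the axle is negligible, so the system's angular momentum is conserved.
I_p = ½(39.5)(0.887)² = 15.54 kg·m².
Added inertia Σmr² = (14.9)(0.205)² = 0.6262 kg·m²; I_f = 15.54 + 0.6262 = 16.16 kg·m².
ω_f = I_p ω_i / I_f = (15.54)(5.49) / 16.16 = 5.277 rad/s.
KE_i = ½(15.54)(5.490 rad/s)² = 234.2 J; KE_f = ½(16.16)(5.277)² = 225.1 J.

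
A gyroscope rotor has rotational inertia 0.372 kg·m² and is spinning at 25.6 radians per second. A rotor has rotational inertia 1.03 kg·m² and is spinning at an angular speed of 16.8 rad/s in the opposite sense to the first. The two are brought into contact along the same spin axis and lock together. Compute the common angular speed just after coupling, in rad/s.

|ω_f| ≈ 5.55 rad/s

No external torque acts about the common axis, so total angular momentum is conserved.
Taking A's sense as positive: L = (0.3720)(25.6) − (1.030)(16.8) = -7.781 kg·m²·rad/s.
Combined I = 0.3720 + 1.030 = 1.402 kg·m².
ω_f = L / I = -7.781 / 1.402 = -5.550 rad/s.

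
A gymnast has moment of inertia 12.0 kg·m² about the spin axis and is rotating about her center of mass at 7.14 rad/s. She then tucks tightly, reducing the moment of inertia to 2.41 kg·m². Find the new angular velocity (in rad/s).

No external torque acts about the spin axis, so angular momentum is conserved.
ω₂ = I₁ω₁ / I₂ = (12.00)(7.14 rad/s) / (2.410) = 35.55 rad/s.

ω₂ ≈ 35.6 rad/s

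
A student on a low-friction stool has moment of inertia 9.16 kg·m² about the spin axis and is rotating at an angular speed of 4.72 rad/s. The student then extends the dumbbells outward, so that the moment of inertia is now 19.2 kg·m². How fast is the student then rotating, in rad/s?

ω₂ ≈ 2.25 rad/s

With no external torque about the axis, L is conserved: I₁ω₁ = I₂ω₂.
ω₂ = I₁ω₁ / I₂ = (9.160)(4.72 rad/s) / (19.20) = 2.252 rad/s.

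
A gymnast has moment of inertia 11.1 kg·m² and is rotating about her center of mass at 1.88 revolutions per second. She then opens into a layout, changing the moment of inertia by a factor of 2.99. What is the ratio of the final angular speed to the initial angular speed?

ω₂/ω₁ ≈ 0.334

No external torque acts about the spin axis, so angular momentum is conserved.
I₂ = 2.99 × 11.1 = 33.19 kg·m².
ω₂/ω₁ = I₁/I₂ = 11.10 / 33.19 = 0.3344.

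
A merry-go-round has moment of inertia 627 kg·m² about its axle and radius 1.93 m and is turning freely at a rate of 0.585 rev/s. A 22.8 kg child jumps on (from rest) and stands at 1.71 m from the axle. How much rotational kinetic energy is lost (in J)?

The added mass arrives with no angular momentum about the axle, and any external torque about the axle is negligible, so the system's angular momentum is conserved.
Added inertia Σmr² = (22.8)(1.71)² = 66.67 kg·m²; I_f = 627.0 + 66.67 = 693.7 kg·m².
ω_f = I_p ω_i / I_f = (627.0)(0.585) / 693.7 = 0.5288 rev/s.
KE_i = ½(627.0)(3.676 rad/s)² = 4236 J; KE_f = ½(693.7)(3.322)² = 3828 J.

energy lost ≈ 407 J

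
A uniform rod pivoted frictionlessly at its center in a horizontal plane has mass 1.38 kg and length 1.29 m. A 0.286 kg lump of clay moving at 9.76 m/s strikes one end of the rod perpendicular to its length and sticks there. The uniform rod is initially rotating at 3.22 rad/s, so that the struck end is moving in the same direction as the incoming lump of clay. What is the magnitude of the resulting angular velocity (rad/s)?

|ω_f| ≈ 7.79 rad/s

The axle reaction passes through the pivot and exerts no torque about it; angular momentum about the pivot is conserved through the impact.
I_p = (1/12)(1.38)(1.29)² = 0.1914 kg·m². Taking the sense of the lump of clay's angular momentum as positive, L_{lump} = m v R = (0.286)(9.76)(1.29/2) = 1.800 kg·m²/s.
L_i = +I_p ω_p + m v R = +(0.1914)(3.22) + 1.800 = 2.417 kg·m²/s.
After sticking, I_f = I_p + m R² = 0.1914 + (0.286)(1.29/2)² = 0.3104 kg·m².
ω_f = L_i / I_f = 2.417 / 0.3104 = 7.787 rad/s.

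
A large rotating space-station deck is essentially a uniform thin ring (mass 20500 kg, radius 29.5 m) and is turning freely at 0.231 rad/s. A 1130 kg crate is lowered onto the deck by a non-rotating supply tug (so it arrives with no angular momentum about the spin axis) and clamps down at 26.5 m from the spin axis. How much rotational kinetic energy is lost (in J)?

The added mass arrives with no angular momentum about the spin axis, and any external torque about the spin axis is negligible, so the system's angular momentum is conserved.
I_p = (20500)(29.5)² = 1.784e+07 kg·m².
Added inertia Σmr² = (1130)(26.5)² = 7.935e+05 kg·m²; I_f = 1.784e+07 + 7.935e+05 = 1.863e+07 kg·m².
ω_f = I_p ω_i / I_f = (1.784e+07)(0.231) / 1.863e+07 = 0.2212 rad/s.
KE_i = ½(1.784e+07)(0.2310 rad/s)² = 4.760e+05 J; KE_f = ½(1.863e+07)(0.2212)² = 4.557e+05 J.

energy lost ≈ 20300 J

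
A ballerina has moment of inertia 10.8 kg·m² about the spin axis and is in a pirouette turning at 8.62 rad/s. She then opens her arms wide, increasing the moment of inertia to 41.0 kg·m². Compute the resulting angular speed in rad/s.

ω₂ ≈ 2.27 rad/s

No external torque acts about the spin axis, so angular momentum is conserved.
ω₂ = I₁ω₁ / I₂ = (10.80)(8.62 rad/s) / (41.00) = 2.271 rad/s.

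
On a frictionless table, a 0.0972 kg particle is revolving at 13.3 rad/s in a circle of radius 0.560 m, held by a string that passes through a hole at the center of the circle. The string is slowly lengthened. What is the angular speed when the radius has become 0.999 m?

ω₂ ≈ 4.18 rad/s

The constraining force is radial, so m r² ω about the center is conserved.
ω₂ = ω₁ (r₁/r₂)² = (13.3)(0.560/0.999)² = 4.179 rad/s.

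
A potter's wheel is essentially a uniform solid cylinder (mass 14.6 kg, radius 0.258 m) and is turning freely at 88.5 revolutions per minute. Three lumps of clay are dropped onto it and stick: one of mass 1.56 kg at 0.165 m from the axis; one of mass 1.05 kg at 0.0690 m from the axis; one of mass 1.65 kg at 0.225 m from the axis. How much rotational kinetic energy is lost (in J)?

energy lost ≈ 4.43 J

No external torque acts about the axis; L_before = L_after.
I_p = ½(14.6)(0.258)² = 0.4859 kg·m².
Added inertia Σmr² = (1.56)(0.165)² + (1.05)(0.0690)² + (1.65)(0.225)² = 0.1310 kg·m²; I_f = 0.4859 + 0.1310 = 0.6169 kg·m².
ω_f = I_p ω_i / I_f = (0.4859)(88.5) / 0.6169 = 69.71 rpm.
KE_i = ½(0.4859)(9.268 rad/s)² = 20.87 J; KE_f = ½(0.6169)(7.300)² = 16.44 J.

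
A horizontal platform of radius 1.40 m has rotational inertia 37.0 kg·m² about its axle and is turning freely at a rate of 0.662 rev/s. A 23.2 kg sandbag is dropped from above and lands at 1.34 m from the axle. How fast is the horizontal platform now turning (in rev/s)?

The added mass arrives with no angular momentum about the axle, and any external torque about the axle is negligible, so the system's angular momentum is conserved.
Added inertia Σmr² = (23.2)(1.34)² = 41.66 kg·m²; I_f = 37.00 + 41.66 = 78.66 kg·m².
ω_f = I_p ω_i / I_f = (37.00)(0.662) / 78.66 = 0.3114 rev/s.

ω_f ≈ 0.311 rev/s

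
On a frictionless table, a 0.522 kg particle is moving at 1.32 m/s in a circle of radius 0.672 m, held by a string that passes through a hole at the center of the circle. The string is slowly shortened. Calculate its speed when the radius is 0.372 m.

Central (radial) force ⇒ zero torque about the center ⇒ m v r is constant.
v₂ = v₁ r₁ / r₂ = (1.32)(0.672) / (0.372) = 2.385 m/s.

v₂ ≈ 2.38 m/s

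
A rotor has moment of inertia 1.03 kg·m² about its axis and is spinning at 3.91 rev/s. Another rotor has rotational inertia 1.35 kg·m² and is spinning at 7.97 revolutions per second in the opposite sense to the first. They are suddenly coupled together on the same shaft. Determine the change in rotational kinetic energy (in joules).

ΔKE ≈ -1630 J

The coupling torques are internal; angular momentum about the shared axis is conserved.
Taking A's sense as positive: L = (1.030)(3.91) − (1.350)(7.97) = -6.732 kg·m²·rev/s.
Combined I = 1.030 + 1.350 = 2.380 kg·m².
ω_f = L / I = -6.732 / 2.380 = -2.829 rev/s.
KE_i = ½ΣIω² = 2004 J; KE_f = ½(2.380)(17.77)² = 375.9 J.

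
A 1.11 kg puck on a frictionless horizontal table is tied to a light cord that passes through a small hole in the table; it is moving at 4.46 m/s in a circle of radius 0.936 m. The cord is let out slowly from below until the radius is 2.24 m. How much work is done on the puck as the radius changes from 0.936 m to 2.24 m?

W ≈ -9.11 J

Central (radial) force ⇒ zero torque about the center ⇒ m v r is constant.
v₂ = v₁ r₁ / r₂ = (4.46)(0.936) / (2.24) = 1.864 m/s.
W = ΔKE = ½m(v₂² − v₁²) = -9.112 J.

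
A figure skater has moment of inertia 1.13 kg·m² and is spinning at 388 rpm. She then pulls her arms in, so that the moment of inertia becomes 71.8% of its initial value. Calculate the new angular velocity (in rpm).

ω₂ ≈ 540 rpm

No external torque acts about the spin axis, so angular momentum is conserved.
I₂ = 0.718 × 1.13 = 0.8113 kg·m².
ω₂ = I₁ω₁ / I₂ = (1.130)(388 rpm) / (0.8113) = 540.4 rpm.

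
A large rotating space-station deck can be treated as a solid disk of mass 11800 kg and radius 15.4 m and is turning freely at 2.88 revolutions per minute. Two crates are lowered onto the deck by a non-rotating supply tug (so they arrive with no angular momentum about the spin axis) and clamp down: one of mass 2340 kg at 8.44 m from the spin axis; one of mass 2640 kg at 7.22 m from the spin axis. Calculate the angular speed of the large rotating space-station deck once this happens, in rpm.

No external torque acts about the spin axis; L_before = L_after.
I_p = ½(11800)(15.4)² = 1.399e+06 kg·m².
Added inertia Σmr² = (2340)(8.44)² + (2640)(7.22)² = 3.043e+05 kg·m²; I_f = 1.399e+06 + 3.043e+05 = 1.704e+06 kg·m².
ω_f = I_p ω_i / I_f = (1.399e+06)(2.88) / 1.704e+06 = 2.366 rpm.

ω_f ≈ 2.37 rpm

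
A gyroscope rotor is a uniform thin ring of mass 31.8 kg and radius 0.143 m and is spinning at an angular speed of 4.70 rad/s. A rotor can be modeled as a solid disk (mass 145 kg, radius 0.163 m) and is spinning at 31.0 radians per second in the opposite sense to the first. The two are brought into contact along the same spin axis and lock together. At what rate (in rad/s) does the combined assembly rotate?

|ω_f| ≈ 22.0 rad/s

No external torque acts about the common axis, so total angular momentum is conserved.
Moments of inertia: I_A = (31.8)(0.143)² = 0.6503 kg·m²; I_B = ½(145)(0.163)² = 1.926 kg·m².
Taking A's sense as positive: L = (0.6503)(4.70) − (1.926)(31.0) = -56.66 kg·m²·rad/s.
Combined I = 0.6503 + 1.926 = 2.577 kg·m².
ω_f = L / I = -56.66 / 2.577 = -21.99 rad/s.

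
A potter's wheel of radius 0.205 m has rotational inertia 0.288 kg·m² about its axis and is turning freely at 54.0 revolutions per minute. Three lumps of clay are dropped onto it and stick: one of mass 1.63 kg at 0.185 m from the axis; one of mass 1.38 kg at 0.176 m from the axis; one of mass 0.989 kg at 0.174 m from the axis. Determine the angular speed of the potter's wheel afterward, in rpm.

The added mass arrives with no angular momentum about the axis, and any external torque about the axis is negligible, so the system's angular momentum is conserved.
Added inertia Σmr² = (1.63)(0.185)² + (1.38)(0.176)² + (0.989)(0.174)² = 0.1285 kg·m²; I_f = 0.2880 + 0.1285 = 0.4165 kg·m².
ω_f = I_p ω_i / I_f = (0.2880)(54.0) / 0.4165 = 37.34 rpm.

ω_f ≈ 37.3 rpm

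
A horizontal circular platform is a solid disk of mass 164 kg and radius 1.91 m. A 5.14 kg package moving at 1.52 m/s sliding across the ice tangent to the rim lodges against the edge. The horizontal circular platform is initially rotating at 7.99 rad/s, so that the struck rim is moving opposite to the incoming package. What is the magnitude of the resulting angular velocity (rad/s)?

The axle reaction passes through the central axle and exerts no torque about it; angular momentum about the central axle is conserved through the impact.
I_p = ½(164)(1.91)² = 299.1 kg·m². Taking the sense of the package's angular momentum as positive, L_{package} = m v R = (5.14)(1.52)(1.91) = 14.92 kg·m²/s.
L_i = −I_p ω_p + m v R = −(299.1)(7.99) + 14.92 = -2375 kg·m²/s.
After sticking, I_f = I_p + m R² = 299.1 + (5.14)(1.91)² = 317.9 kg·m².
ω_f = L_i / I_f = -2375 / 317.9 = -7.472 rad/s.

|ω_f| ≈ 7.47 rad/s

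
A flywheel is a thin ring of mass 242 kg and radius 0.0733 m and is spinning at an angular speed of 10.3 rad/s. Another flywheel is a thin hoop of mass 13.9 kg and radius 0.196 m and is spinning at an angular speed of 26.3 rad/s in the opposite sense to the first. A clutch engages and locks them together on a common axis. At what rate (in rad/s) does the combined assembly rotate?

No external torque acts about the common axis, so total angular momentum is conserved.
Moments of inertia: I_A = (242)(0.0733)² = 1.300 kg·m²; I_B = (13.9)(0.196)² = 0.5340 kg·m².
Taking A's sense as positive: L = (1.300)(10.3) − (0.5340)(26.3) = -0.6513 kg·m²·rad/s.
Combined I = 1.300 + 0.5340 = 1.834 kg·m².
ω_f = L / I = -0.6513 / 1.834 = -0.3551 rad/s.

|ω_f| ≈ 0.355 rad/s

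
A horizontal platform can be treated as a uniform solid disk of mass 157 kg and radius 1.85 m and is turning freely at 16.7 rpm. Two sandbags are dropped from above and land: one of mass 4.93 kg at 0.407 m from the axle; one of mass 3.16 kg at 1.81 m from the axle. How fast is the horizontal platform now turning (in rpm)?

ω_f ≈ 16.0 rpm

No external torque acts about the axle; L_before = L_after.
I_p = ½(157)(1.85)² = 268.7 kg·m².
Added inertia Σmr² = (4.93)(0.407)² + (3.16)(1.81)² = 11.17 kg·m²; I_f = 268.7 + 11.17 = 279.8 kg·m².
ω_f = I_p ω_i / I_f = (268.7)(16.7) / 279.8 = 16.03 rpm.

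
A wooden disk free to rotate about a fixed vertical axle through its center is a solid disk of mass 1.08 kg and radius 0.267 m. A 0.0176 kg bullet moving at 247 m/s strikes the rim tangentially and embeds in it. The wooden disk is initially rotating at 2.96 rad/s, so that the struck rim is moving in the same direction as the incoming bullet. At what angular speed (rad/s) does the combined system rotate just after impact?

|ω_f| ≈ 32.1 rad/s

The axle reaction passes through the axle and exerts no torque about it; angular momentum about the axle is conserved through the impact.
I_p = ½(1.08)(0.267)² = 0.03850 kg·m². Taking the sense of the bullet's angular momentum as positive, L_{bullet} = m v R = (0.0176)(247)(0.267) = 1.161 kg·m²/s.
L_i = +I_p ω_p + m v R = +(0.03850)(2.96) + 1.161 = 1.275 kg·m²/s.
After sticking, I_f = I_p + m R² = 0.03850 + (0.0176)(0.267)² = 0.03975 kg·m².
ω_f = L_i / I_f = 1.275 / 0.03975 = 32.07 rad/s.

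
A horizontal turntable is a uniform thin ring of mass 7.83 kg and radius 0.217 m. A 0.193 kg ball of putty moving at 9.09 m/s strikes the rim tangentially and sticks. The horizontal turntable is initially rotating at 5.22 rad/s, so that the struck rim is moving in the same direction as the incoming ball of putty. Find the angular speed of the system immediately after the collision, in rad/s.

About the axle the impulsive forces during the collision are internal, so angular momentum about that axis is conserved.
I_p = (7.83)(0.217)² = 0.3687 kg·m². Taking the sense of the ball of putty's angular momentum as positive, L_{ball} = m v R = (0.193)(9.09)(0.217) = 0.3807 kg·m²/s.
L_i = +I_p ω_p + m v R = +(0.3687)(5.22) + 0.3807 = 2.305 kg·m²/s.
After sticking, I_f = I_p + m R² = 0.3687 + (0.193)(0.217)² = 0.3778 kg·m².
ω_f = L_i / I_f = 2.305 / 0.3778 = 6.102 rad/s.

|ω_f| ≈ 6.10 rad/s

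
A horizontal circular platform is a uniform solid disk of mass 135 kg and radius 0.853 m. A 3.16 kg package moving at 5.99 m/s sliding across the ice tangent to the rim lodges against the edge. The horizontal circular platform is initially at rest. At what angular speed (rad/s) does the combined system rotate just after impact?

|ω_f| ≈ 0.314 rad/s

About the central axle the impulsive forces during the collision are internal, so angular momentum about that axis is conserved.
I_p = ½(135)(0.853)² = 49.11 kg·m². Taking the sense of the package's angular momentum as positive, L_{package} = m v R = (3.16)(5.99)(0.853) = 16.15 kg·m²/s.
L_i = 0 + 16.15 = 16.15 kg·m²/s.
After sticking, I_f = I_p + m R² = 49.11 + (3.16)(0.853)² = 51.41 kg·m².
ω_f = L_i / I_f = 16.15 / 51.41 = 0.3140 rad/s.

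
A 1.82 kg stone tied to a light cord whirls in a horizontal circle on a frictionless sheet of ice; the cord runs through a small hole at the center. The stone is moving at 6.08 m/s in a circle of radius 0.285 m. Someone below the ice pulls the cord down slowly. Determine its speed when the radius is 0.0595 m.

Central (radial) force ⇒ zero torque about the center ⇒ m v r is constant.
v₂ = v₁ r₁ / r₂ = (6.08)(0.285) / (0.0595) = 29.12 m/s.

v₂ ≈ 29.1 m/s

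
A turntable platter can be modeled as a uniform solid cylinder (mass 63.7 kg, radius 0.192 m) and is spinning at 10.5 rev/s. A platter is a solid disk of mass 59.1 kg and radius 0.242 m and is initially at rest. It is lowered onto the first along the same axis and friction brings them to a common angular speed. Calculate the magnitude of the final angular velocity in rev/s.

|ω_f| ≈ 4.24 rev/s

No external torque acts about the common axis, so total angular momentum is conserved.
Moments of inertia: I_A = ½(63.7)(0.192)² = 1.174 kg·m²; I_B = ½(59.1)(0.242)² = 1.731 kg·m².
Taking A's sense as positive: L = (1.174)(10.5) = 12.33 kg·m²·rev/s.
Combined I = 1.174 + 1.731 = 2.905 kg·m².
ω_f = L / I = 12.33 / 2.905 = 4.244 rev/s.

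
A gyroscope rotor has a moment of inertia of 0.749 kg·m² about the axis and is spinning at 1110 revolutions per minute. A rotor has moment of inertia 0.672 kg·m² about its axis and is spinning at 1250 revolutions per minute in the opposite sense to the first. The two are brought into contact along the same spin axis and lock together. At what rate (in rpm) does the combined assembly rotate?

|ω_f| ≈ 6.06 rpm

No external torque acts about the common axis, so total angular momentum is conserved.
Taking A's sense as positive: L = (0.7490)(1110) − (0.6720)(1250) = -8.610 kg·m²·rpm.
Combined I = 0.7490 + 0.6720 = 1.421 kg·m².
ω_f = L / I = -8.610 / 1.421 = -6.059 rpm.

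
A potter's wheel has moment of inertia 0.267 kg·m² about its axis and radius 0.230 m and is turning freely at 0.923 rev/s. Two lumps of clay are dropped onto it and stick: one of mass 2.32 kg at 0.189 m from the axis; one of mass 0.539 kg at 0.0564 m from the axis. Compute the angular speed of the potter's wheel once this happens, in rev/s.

The added mass arrives with no angular momentum about the axis, and any external torque about the axis is negligible, so the system's angular momentum is conserved.
Added inertia Σmr² = (2.32)(0.189)² + (0.539)(0.0564)² = 0.08459 kg·m²; I_f = 0.2670 + 0.08459 = 0.3516 kg·m².
ω_f = I_p ω_i / I_f = (0.2670)(0.923) / 0.3516 = 0.7009 rev/s.

ω_f ≈ 0.701 rev/s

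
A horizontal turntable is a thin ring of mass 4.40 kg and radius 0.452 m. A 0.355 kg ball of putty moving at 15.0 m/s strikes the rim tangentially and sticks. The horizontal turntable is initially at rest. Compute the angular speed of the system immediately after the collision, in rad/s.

|ω_f| ≈ 2.48 rad/s

About the axle the impulsive forces during the collision are internal, so angular momentum about that axis is conserved.
I_p = (4.40)(0.452)² = 0.8989 kg·m². Taking the sense of the ball of putty's angular momentum as positive, L_{ball} = m v R = (0.355)(15.0)(0.452) = 2.407 kg·m²/s.
L_i = 0 + 2.407 = 2.407 kg·m²/s.
After sticking, I_f = I_p + m R² = 0.8989 + (0.355)(0.452)² = 0.9715 kg·m².
ω_f = L_i / I_f = 2.407 / 0.9715 = 2.478 rad/s.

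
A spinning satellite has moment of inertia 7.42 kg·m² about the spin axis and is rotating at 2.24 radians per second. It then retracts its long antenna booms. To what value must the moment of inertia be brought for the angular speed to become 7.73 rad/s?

I₂ ≈ 2.15 kg·m²

Angular momentum about the spin axis is conserved since the torque about it is zero.
I₂ = I₁ω₁ / ω₂ = (7.42)(2.24) / (7.73) = 2.150 kg·m².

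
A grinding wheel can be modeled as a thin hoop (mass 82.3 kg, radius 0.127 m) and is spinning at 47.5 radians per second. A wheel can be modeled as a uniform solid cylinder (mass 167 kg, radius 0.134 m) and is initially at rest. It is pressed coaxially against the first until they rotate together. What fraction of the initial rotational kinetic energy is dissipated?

No external torque acts about the common axis, so total angular momentum is conserved.
Moments of inertia: I_A = (82.3)(0.127)² = 1.327 kg·m²; I_B = ½(167)(0.134)² = 1.499 kg·m².
Taking A's sense as positive: L = (1.327)(47.5) = 63.05 kg·m²·rad/s.
Combined I = 1.327 + 1.499 = 2.827 kg·m².
ω_f = L / I = 63.05 / 2.827 = 22.31 rad/s.
KE_i = ½ΣIω² = 1497 J; KE_f = ½(2.827)(22.31)² = 703.2 J.
Fraction dissipated = (KE_i − KE_f)/KE_i = 0.5304.

fraction ≈ 0.530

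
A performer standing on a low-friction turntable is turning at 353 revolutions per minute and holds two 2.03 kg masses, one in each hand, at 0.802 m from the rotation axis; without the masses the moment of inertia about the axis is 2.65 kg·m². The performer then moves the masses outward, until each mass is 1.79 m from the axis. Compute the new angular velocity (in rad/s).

With no external torque about the axis, L is conserved: I₁ω₁ = I₂ω₂.
I₁ = 2.65 + 2(2.03)(0.802)² = 5.261 kg·m²; I₂ = 2.65 + 2(2.03)(1.79)² = 15.66 kg·m².
ω₂ = I₁ω₁ / I₂ = (5.261)(353 rpm) / (15.66) = 118.6 rpm = 12.42 rad/s.

ω₂ ≈ 12.4 rad/s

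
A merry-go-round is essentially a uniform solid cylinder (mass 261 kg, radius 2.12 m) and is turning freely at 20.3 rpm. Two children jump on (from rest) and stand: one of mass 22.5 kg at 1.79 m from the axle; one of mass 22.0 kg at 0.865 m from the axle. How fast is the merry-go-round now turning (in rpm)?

ω_f ≈ 17.6 rpm

The added mass arrives with no angular momentum about the axle, and any external torque about the axle is negligible, so the system's angular momentum is conserved.
I_p = ½(261)(2.12)² = 586.5 kg·m².
Added inertia Σmr² = (22.5)(1.79)² + (22.0)(0.865)² = 88.55 kg·m²; I_f = 586.5 + 88.55 = 675.1 kg·m².
ω_f = I_p ω_i / I_f = (586.5)(20.3) / 675.1 = 17.64 rpm.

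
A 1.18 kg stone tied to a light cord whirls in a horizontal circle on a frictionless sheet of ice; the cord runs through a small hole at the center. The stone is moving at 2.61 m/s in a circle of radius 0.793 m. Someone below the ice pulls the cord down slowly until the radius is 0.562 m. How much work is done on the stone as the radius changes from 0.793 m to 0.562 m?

Central (radial) force ⇒ zero torque about the center ⇒ m v r is constant.
v₂ = v₁ r₁ / r₂ = (2.61)(0.793) / (0.562) = 3.683 m/s.
W = ΔKE = ½m(v₂² − v₁²) = 3.983 J.

W ≈ 3.98 J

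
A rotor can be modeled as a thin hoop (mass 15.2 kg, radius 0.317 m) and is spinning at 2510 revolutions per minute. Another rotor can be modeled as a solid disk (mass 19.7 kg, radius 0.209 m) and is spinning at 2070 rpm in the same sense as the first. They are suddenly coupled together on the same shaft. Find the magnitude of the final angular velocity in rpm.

The coupling torques are internal; angular momentum about the shared axis is conserved.
Moments of inertia: I_A = (15.2)(0.317)² = 1.527 kg·m²; I_B = ½(19.7)(0.209)² = 0.4303 kg·m².
Taking A's sense as positive: L = (1.527)(2510) + (0.4303)(2070) = 4724 kg·m²·rpm.
Combined I = 1.527 + 0.4303 = 1.958 kg·m².
ω_f = L / I = 4724 / 1.958 = 2413 rpm.

|ω_f| ≈ 2410 rpm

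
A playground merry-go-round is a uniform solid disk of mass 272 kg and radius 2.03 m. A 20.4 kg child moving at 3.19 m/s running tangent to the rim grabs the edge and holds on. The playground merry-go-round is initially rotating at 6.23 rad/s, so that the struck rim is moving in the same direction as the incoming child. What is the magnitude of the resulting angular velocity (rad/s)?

The axle reaction passes through the axle and exerts no torque about it; angular momentum about the axle is conserved through the impact.
I_p = ½(272)(2.03)² = 560.4 kg·m². Taking the sense of the child's angular momentum as positive, L_{child} = m v R = (20.4)(3.19)(2.03) = 132.1 kg·m²/s.
L_i = +I_p ω_p + m v R = +(560.4)(6.23) + 132.1 = 3624 kg·m²/s.
After sticking, I_f = I_p + m R² = 560.4 + (20.4)(2.03)² = 644.5 kg·m².
ω_f = L_i / I_f = 3624 / 644.5 = 5.622 rad/s.

|ω_f| ≈ 5.62 rad/s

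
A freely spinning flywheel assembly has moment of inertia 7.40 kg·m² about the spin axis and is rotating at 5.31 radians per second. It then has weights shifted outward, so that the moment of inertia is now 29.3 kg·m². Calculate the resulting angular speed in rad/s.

ω₂ ≈ 1.34 rad/s

With no external torque about the axis, L is conserved: I₁ω₁ = I₂ω₂.
ω₂ = I₁ω₁ / I₂ = (7.400)(5.31 rad/s) / (29.30) = 1.341 rad/s.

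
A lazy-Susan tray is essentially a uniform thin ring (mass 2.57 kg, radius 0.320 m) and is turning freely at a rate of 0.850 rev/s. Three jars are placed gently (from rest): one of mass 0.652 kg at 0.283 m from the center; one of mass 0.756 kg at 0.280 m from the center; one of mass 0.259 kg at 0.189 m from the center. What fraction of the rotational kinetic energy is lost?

fraction ≈ 0.315

No external torque acts about the center; L_before = L_after.
I_p = (2.57)(0.320)² = 0.2632 kg·m².
Added inertia Σmr² = (0.652)(0.283)² + (0.756)(0.280)² + (0.259)(0.189)² = 0.1207 kg·m²; I_f = 0.2632 + 0.1207 = 0.3839 kg·m².
ω_f = I_p ω_i / I_f = (0.2632)(0.850) / 0.3839 = 0.5827 rev/s.
KE_i = ½(0.2632)(5.341 rad/s)² = 3.753 J; KE_f = ½(0.3839)(3.661)² = 2.573 J.
Fraction lost = 0.3145.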